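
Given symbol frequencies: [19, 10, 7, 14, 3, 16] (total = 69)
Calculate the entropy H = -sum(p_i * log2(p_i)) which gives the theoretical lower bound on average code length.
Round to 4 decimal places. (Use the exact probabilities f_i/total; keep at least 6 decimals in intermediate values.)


Per-symbol terms -p_i * log2(p_i) with p_i = f_i/69:
  p = 19/69 = 0.275362: log2(p) = -1.860597, -p*log2(p) = 0.512338
  p = 10/69 = 0.144928: log2(p) = -2.786596, -p*log2(p) = 0.403855
  p = 7/69 = 0.101449: log2(p) = -3.301170, -p*log2(p) = 0.334901
  p = 14/69 = 0.202899: log2(p) = -2.301170, -p*log2(p) = 0.466904
  p = 3/69 = 0.043478: log2(p) = -4.523562, -p*log2(p) = 0.196677
  p = 16/69 = 0.231884: log2(p) = -2.108524, -p*log2(p) = 0.488933
H = 0.512338 + 0.403855 + 0.334901 + 0.466904 + 0.196677 + 0.488933 = 2.403608

H = 2.4036 bits/symbol


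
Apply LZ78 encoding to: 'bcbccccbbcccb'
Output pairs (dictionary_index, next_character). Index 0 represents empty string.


LZ78 encoding steps:
Dictionary: {0: ''}
Step 1: w='' (idx 0), next='b' -> output (0, 'b'), add 'b' as idx 1
Step 2: w='' (idx 0), next='c' -> output (0, 'c'), add 'c' as idx 2
Step 3: w='b' (idx 1), next='c' -> output (1, 'c'), add 'bc' as idx 3
Step 4: w='c' (idx 2), next='c' -> output (2, 'c'), add 'cc' as idx 4
Step 5: w='c' (idx 2), next='b' -> output (2, 'b'), add 'cb' as idx 5
Step 6: w='bc' (idx 3), next='c' -> output (3, 'c'), add 'bcc' as idx 6
Step 7: w='cb' (idx 5), end of input -> output (5, '')


Encoded: [(0, 'b'), (0, 'c'), (1, 'c'), (2, 'c'), (2, 'b'), (3, 'c'), (5, '')]


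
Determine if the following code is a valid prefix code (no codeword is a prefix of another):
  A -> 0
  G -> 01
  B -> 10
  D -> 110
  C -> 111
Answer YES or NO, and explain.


Checking each pair (does one codeword prefix another?):
  A='0' vs G='01': prefix -- VIOLATION

NO -- this is NOT a valid prefix code. A (0) is a prefix of G (01).


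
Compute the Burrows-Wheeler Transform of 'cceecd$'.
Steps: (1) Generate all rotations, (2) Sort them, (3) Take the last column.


Rotations (sorted):
  0: $cceecd -> last char: d
  1: cceecd$ -> last char: $
  2: cd$ccee -> last char: e
  3: ceecd$c -> last char: c
  4: d$cceec -> last char: c
  5: ecd$cce -> last char: e
  6: eecd$cc -> last char: c


BWT = d$eccec


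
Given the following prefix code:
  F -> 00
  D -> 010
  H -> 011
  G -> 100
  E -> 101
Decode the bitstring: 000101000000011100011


Decoding step by step:
Bits 00 -> F
Bits 010 -> D
Bits 100 -> G
Bits 00 -> F
Bits 00 -> F
Bits 011 -> H
Bits 100 -> G
Bits 011 -> H


Decoded message: FDGFFHGH


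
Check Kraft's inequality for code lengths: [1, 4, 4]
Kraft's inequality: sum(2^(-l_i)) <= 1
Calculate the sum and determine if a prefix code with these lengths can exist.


Sum = 2^(-1) + 2^(-4) + 2^(-4)
    = 0.5 + 0.0625 + 0.0625
    = 10/16 = 0.625
Since 0.625 <= 1, Kraft's inequality IS satisfied.
A prefix code with these lengths CAN exist.

Kraft sum = 0.625. Satisfied.


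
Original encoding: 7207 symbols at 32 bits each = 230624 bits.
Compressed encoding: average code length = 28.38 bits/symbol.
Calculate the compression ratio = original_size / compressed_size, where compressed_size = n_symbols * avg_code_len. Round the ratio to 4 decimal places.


original_size = n_symbols * orig_bits = 7207 * 32 = 230624 bits
compressed_size = n_symbols * avg_code_len = 7207 * 28.38 = 204534.66 bits
ratio = original_size / compressed_size = 230624 / 204534.66 = 1.1276

Compression ratio = 1.1276


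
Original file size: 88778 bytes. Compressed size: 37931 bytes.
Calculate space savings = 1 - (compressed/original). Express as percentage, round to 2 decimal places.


ratio = compressed/original = 37931/88778 = 0.427257
savings = 1 - ratio = 1 - 0.427257 = 0.572743
as a percentage: 0.572743 * 100 = 57.27%

Space savings = 1 - 37931/88778 = 57.27%


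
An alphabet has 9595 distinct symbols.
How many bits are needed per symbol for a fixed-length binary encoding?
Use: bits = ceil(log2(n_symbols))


log2(9595) = 13.2281
Bracket: 2^13 = 8192 < 9595 <= 2^14 = 16384
So ceil(log2(9595)) = 14

bits = ceil(log2(9595)) = ceil(13.2281) = 14 bits


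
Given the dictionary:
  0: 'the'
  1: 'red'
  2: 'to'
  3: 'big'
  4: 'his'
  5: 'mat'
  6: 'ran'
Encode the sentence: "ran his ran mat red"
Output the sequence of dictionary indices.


Look up each word in the dictionary:
  'ran' -> 6
  'his' -> 4
  'ran' -> 6
  'mat' -> 5
  'red' -> 1

Encoded: [6, 4, 6, 5, 1]


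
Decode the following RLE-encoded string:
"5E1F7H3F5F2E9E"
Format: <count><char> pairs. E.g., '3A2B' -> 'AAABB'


Expanding each <count><char> pair:
  5E -> 'EEEEE'
  1F -> 'F'
  7H -> 'HHHHHHH'
  3F -> 'FFF'
  5F -> 'FFFFF'
  2E -> 'EE'
  9E -> 'EEEEEEEEE'

Decoded = EEEEEFHHHHHHHFFFFFFFFEEEEEEEEEEE


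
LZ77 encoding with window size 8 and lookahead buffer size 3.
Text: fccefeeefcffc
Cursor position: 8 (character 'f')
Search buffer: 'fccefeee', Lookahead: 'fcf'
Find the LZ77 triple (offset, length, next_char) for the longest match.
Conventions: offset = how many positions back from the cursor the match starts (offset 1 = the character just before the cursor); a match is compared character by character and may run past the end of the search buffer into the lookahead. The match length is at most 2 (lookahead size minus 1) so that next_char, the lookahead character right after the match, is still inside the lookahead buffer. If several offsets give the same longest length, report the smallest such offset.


Try each offset into the search buffer:
  offset=1 (pos 7, char 'e'): match length 0
  offset=2 (pos 6, char 'e'): match length 0
  offset=3 (pos 5, char 'e'): match length 0
  offset=4 (pos 4, char 'f'): match length 1
  offset=5 (pos 3, char 'e'): match length 0
  offset=6 (pos 2, char 'c'): match length 0
  offset=7 (pos 1, char 'c'): match length 0
  offset=8 (pos 0, char 'f'): match length 2
Longest match has length 2 at offset 8.
next_char = character at position 8 + 2 = 10 -> 'f'

Best match: offset=8, length=2 (matching 'fc' starting at position 0)
LZ77 triple: (8, 2, 'f')


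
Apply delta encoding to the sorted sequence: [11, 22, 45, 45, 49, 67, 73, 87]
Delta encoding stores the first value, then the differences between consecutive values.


First value: 11
Deltas:
  22 - 11 = 11
  45 - 22 = 23
  45 - 45 = 0
  49 - 45 = 4
  67 - 49 = 18
  73 - 67 = 6
  87 - 73 = 14


Delta encoded: [11, 11, 23, 0, 4, 18, 6, 14]


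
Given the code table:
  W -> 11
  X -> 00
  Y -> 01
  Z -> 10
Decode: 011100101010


Decoding:
01 -> Y
11 -> W
00 -> X
10 -> Z
10 -> Z
10 -> Z


Result: YWXZZZ


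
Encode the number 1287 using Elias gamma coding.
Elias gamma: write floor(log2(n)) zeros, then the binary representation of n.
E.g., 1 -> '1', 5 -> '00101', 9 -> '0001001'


num_bits = floor(log2(1287)) + 1 = 11
leading_zeros = num_bits - 1 = 10
binary(1287) = 10100000111

Elias gamma(1287) = '0000000000' + '10100000111' = 000000000010100000111 (21 bits)


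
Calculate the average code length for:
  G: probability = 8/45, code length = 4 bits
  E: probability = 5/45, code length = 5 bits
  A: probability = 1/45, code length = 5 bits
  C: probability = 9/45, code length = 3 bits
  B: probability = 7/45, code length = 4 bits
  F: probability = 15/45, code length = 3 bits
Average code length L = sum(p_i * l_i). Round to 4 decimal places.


Weighted contributions p_i * l_i:
  G: (8/45) * 4 = 32/45
  E: (5/45) * 5 = 25/45
  A: (1/45) * 5 = 5/45
  C: (9/45) * 3 = 27/45
  B: (7/45) * 4 = 28/45
  F: (15/45) * 3 = 45/45
Sum = (32 + 25 + 5 + 27 + 28 + 45)/45 = 162/45

L = 162/45 = 3.6000 bits/symbol


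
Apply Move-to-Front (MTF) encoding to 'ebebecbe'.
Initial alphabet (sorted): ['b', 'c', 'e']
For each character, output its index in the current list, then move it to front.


MTF encoding:
'e': index 2 in ['b', 'c', 'e'] -> ['e', 'b', 'c']
'b': index 1 in ['e', 'b', 'c'] -> ['b', 'e', 'c']
'e': index 1 in ['b', 'e', 'c'] -> ['e', 'b', 'c']
'b': index 1 in ['e', 'b', 'c'] -> ['b', 'e', 'c']
'e': index 1 in ['b', 'e', 'c'] -> ['e', 'b', 'c']
'c': index 2 in ['e', 'b', 'c'] -> ['c', 'e', 'b']
'b': index 2 in ['c', 'e', 'b'] -> ['b', 'c', 'e']
'e': index 2 in ['b', 'c', 'e'] -> ['e', 'b', 'c']


Output: [2, 1, 1, 1, 1, 2, 2, 2]


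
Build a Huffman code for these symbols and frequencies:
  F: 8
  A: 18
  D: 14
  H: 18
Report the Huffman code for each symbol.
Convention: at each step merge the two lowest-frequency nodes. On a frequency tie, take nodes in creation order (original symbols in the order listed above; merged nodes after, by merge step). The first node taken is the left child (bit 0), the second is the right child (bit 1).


Huffman tree construction:
Step 1: Merge F(8) + D(14) = 22
Step 2: Merge A(18) + H(18) = 36
Step 3: Merge (F+D)(22) + (A+H)(36) = 58
Read each symbol's code off the tree from the root (left child = 0, right child = 1).

Codes:
  F: 00 (length 2)
  A: 10 (length 2)
  D: 01 (length 2)
  H: 11 (length 2)
Average code length: 116/58 = 2.0000 bits/symbol


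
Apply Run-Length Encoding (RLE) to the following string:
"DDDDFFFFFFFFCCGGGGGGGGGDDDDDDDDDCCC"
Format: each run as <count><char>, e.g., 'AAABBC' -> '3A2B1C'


Scanning runs left to right:
  i=0: run of 'D' x 4 -> '4D'
  i=4: run of 'F' x 8 -> '8F'
  i=12: run of 'C' x 2 -> '2C'
  i=14: run of 'G' x 9 -> '9G'
  i=23: run of 'D' x 9 -> '9D'
  i=32: run of 'C' x 3 -> '3C'

RLE = 4D8F2C9G9D3C


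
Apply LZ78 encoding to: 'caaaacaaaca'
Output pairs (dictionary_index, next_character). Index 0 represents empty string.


LZ78 encoding steps:
Dictionary: {0: ''}
Step 1: w='' (idx 0), next='c' -> output (0, 'c'), add 'c' as idx 1
Step 2: w='' (idx 0), next='a' -> output (0, 'a'), add 'a' as idx 2
Step 3: w='a' (idx 2), next='a' -> output (2, 'a'), add 'aa' as idx 3
Step 4: w='a' (idx 2), next='c' -> output (2, 'c'), add 'ac' as idx 4
Step 5: w='aa' (idx 3), next='a' -> output (3, 'a'), add 'aaa' as idx 5
Step 6: w='c' (idx 1), next='a' -> output (1, 'a'), add 'ca' as idx 6


Encoded: [(0, 'c'), (0, 'a'), (2, 'a'), (2, 'c'), (3, 'a'), (1, 'a')]


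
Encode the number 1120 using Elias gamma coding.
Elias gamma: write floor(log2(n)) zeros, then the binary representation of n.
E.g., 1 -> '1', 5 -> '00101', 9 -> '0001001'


num_bits = floor(log2(1120)) + 1 = 11
leading_zeros = num_bits - 1 = 10
binary(1120) = 10001100000

Elias gamma(1120) = '0000000000' + '10001100000' = 000000000010001100000 (21 bits)


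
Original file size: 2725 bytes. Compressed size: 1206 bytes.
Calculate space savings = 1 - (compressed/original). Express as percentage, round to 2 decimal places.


ratio = compressed/original = 1206/2725 = 0.442569
savings = 1 - ratio = 1 - 0.442569 = 0.557431
as a percentage: 0.557431 * 100 = 55.74%

Space savings = 1 - 1206/2725 = 55.74%


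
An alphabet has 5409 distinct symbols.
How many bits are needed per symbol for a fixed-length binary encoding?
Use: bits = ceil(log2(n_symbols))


log2(5409) = 12.4011
Bracket: 2^12 = 4096 < 5409 <= 2^13 = 8192
So ceil(log2(5409)) = 13

bits = ceil(log2(5409)) = ceil(12.4011) = 13 bits


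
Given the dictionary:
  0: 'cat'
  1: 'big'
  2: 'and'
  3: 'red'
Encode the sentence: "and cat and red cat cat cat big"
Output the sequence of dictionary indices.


Look up each word in the dictionary:
  'and' -> 2
  'cat' -> 0
  'and' -> 2
  'red' -> 3
  'cat' -> 0
  'cat' -> 0
  'cat' -> 0
  'big' -> 1

Encoded: [2, 0, 2, 3, 0, 0, 0, 1]


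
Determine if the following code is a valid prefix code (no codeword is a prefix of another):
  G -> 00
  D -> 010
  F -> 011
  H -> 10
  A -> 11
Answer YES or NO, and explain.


Checking each pair (does one codeword prefix another?):
  G='00' vs D='010': no prefix
  G='00' vs F='011': no prefix
  G='00' vs H='10': no prefix
  G='00' vs A='11': no prefix
  D='010' vs G='00': no prefix
  D='010' vs F='011': no prefix
  D='010' vs H='10': no prefix
  D='010' vs A='11': no prefix
  F='011' vs G='00': no prefix
  F='011' vs D='010': no prefix
  F='011' vs H='10': no prefix
  F='011' vs A='11': no prefix
  H='10' vs G='00': no prefix
  H='10' vs D='010': no prefix
  H='10' vs F='011': no prefix
  H='10' vs A='11': no prefix
  A='11' vs G='00': no prefix
  A='11' vs D='010': no prefix
  A='11' vs F='011': no prefix
  A='11' vs H='10': no prefix
No violation found over all pairs.

YES -- this is a valid prefix code. No codeword is a prefix of any other codeword.


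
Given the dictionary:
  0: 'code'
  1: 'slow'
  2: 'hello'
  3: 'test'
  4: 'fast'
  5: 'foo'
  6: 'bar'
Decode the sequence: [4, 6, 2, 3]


Look up each index in the dictionary:
  4 -> 'fast'
  6 -> 'bar'
  2 -> 'hello'
  3 -> 'test'

Decoded: "fast bar hello test"


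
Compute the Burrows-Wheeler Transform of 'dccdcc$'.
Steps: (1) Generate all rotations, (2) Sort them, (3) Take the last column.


Rotations (sorted):
  0: $dccdcc -> last char: c
  1: c$dccdc -> last char: c
  2: cc$dccd -> last char: d
  3: ccdcc$d -> last char: d
  4: cdcc$dc -> last char: c
  5: dcc$dcc -> last char: c
  6: dccdcc$ -> last char: $


BWT = ccddcc$


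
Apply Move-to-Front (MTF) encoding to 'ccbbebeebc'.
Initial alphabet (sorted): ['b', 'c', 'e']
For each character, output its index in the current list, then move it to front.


MTF encoding:
'c': index 1 in ['b', 'c', 'e'] -> ['c', 'b', 'e']
'c': index 0 in ['c', 'b', 'e'] -> ['c', 'b', 'e']
'b': index 1 in ['c', 'b', 'e'] -> ['b', 'c', 'e']
'b': index 0 in ['b', 'c', 'e'] -> ['b', 'c', 'e']
'e': index 2 in ['b', 'c', 'e'] -> ['e', 'b', 'c']
'b': index 1 in ['e', 'b', 'c'] -> ['b', 'e', 'c']
'e': index 1 in ['b', 'e', 'c'] -> ['e', 'b', 'c']
'e': index 0 in ['e', 'b', 'c'] -> ['e', 'b', 'c']
'b': index 1 in ['e', 'b', 'c'] -> ['b', 'e', 'c']
'c': index 2 in ['b', 'e', 'c'] -> ['c', 'b', 'e']


Output: [1, 0, 1, 0, 2, 1, 1, 0, 1, 2]


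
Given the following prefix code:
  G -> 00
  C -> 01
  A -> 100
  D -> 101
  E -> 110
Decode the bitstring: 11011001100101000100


Decoding step by step:
Bits 110 -> E
Bits 110 -> E
Bits 01 -> C
Bits 100 -> A
Bits 101 -> D
Bits 00 -> G
Bits 01 -> C
Bits 00 -> G


Decoded message: EECADGCG


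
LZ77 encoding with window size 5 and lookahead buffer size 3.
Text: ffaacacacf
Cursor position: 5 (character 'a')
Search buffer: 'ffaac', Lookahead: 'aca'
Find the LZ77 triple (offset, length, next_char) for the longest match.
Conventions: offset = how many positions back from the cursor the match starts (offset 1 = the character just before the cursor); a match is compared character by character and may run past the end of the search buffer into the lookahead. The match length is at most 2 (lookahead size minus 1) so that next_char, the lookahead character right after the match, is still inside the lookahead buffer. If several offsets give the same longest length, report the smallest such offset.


Try each offset into the search buffer:
  offset=1 (pos 4, char 'c'): match length 0
  offset=2 (pos 3, char 'a'): match length 2
  offset=3 (pos 2, char 'a'): match length 1
  offset=4 (pos 1, char 'f'): match length 0
  offset=5 (pos 0, char 'f'): match length 0
Longest match has length 2 at offset 2.
next_char = character at position 5 + 2 = 7 -> 'a'

Best match: offset=2, length=2 (matching 'ac' starting at position 3)
LZ77 triple: (2, 2, 'a')


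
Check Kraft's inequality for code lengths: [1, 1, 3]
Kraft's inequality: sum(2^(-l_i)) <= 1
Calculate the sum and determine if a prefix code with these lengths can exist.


Sum = 2^(-1) + 2^(-1) + 2^(-3)
    = 0.5 + 0.5 + 0.125
    = 9/8 = 1.125
Since 1.125 > 1, Kraft's inequality is NOT satisfied.
A prefix code with these lengths CANNOT exist.

Kraft sum = 1.125. Not satisfied.


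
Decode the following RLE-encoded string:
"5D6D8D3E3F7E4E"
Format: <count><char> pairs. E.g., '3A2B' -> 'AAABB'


Expanding each <count><char> pair:
  5D -> 'DDDDD'
  6D -> 'DDDDDD'
  8D -> 'DDDDDDDD'
  3E -> 'EEE'
  3F -> 'FFF'
  7E -> 'EEEEEEE'
  4E -> 'EEEE'

Decoded = DDDDDDDDDDDDDDDDDDDEEEFFFEEEEEEEEEEE


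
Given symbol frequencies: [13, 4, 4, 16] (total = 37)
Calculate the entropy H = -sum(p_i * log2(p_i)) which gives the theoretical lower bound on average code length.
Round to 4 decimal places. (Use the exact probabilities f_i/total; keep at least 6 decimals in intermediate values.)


Per-symbol terms -p_i * log2(p_i) with p_i = f_i/37:
  p = 13/37 = 0.351351: log2(p) = -1.509014, -p*log2(p) = 0.530194
  p = 4/37 = 0.108108: log2(p) = -3.209453, -p*log2(p) = 0.346968
  p = 4/37 = 0.108108: log2(p) = -3.209453, -p*log2(p) = 0.346968
  p = 16/37 = 0.432432: log2(p) = -1.209453, -p*log2(p) = 0.523007
H = 0.530194 + 0.346968 + 0.346968 + 0.523007 = 1.747137

H = 1.7471 bits/symbol


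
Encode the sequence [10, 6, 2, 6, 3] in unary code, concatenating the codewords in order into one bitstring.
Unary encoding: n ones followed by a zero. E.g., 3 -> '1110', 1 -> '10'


Encode each number as n ones followed by a terminating 0:
  10 -> 11111111110 (11 bits)
  6 -> 1111110 (7 bits)
  2 -> 110 (3 bits)
  6 -> 1111110 (7 bits)
  3 -> 1110 (4 bits)
Total length = 11 + 7 + 3 + 7 + 4 = 32 bits.

Unary([10, 6, 2, 6, 3]) = 11111111110111111011011111101110 (32 bits)


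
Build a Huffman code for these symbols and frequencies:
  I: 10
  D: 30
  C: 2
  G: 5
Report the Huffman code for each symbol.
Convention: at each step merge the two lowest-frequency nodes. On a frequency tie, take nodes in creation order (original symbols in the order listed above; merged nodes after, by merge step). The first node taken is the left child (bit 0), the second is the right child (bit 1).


Huffman tree construction:
Step 1: Merge C(2) + G(5) = 7
Step 2: Merge (C+G)(7) + I(10) = 17
Step 3: Merge ((C+G)+I)(17) + D(30) = 47
Read each symbol's code off the tree from the root (left child = 0, right child = 1).

Codes:
  I: 01 (length 2)
  D: 1 (length 1)
  C: 000 (length 3)
  G: 001 (length 3)
Average code length: 71/47 = 1.5106 bits/symbol


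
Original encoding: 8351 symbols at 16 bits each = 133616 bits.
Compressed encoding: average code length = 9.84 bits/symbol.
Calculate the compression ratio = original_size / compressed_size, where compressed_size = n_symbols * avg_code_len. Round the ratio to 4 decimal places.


original_size = n_symbols * orig_bits = 8351 * 16 = 133616 bits
compressed_size = n_symbols * avg_code_len = 8351 * 9.84 = 82173.84 bits
ratio = original_size / compressed_size = 133616 / 82173.84 = 1.626

Compression ratio = 1.626


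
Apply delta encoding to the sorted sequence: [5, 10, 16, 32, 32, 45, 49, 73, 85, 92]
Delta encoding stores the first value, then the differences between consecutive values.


First value: 5
Deltas:
  10 - 5 = 5
  16 - 10 = 6
  32 - 16 = 16
  32 - 32 = 0
  45 - 32 = 13
  49 - 45 = 4
  73 - 49 = 24
  85 - 73 = 12
  92 - 85 = 7


Delta encoded: [5, 5, 6, 16, 0, 13, 4, 24, 12, 7]


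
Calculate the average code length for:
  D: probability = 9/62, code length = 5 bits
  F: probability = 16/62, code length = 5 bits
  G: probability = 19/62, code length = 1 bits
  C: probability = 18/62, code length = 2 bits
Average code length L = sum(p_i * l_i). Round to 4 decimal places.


Weighted contributions p_i * l_i:
  D: (9/62) * 5 = 45/62
  F: (16/62) * 5 = 80/62
  G: (19/62) * 1 = 19/62
  C: (18/62) * 2 = 36/62
Sum = (45 + 80 + 19 + 36)/62 = 180/62

L = 180/62 = 2.9032 bits/symbol


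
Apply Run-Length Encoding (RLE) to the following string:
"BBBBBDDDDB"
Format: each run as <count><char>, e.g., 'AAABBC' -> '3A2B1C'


Scanning runs left to right:
  i=0: run of 'B' x 5 -> '5B'
  i=5: run of 'D' x 4 -> '4D'
  i=9: run of 'B' x 1 -> '1B'

RLE = 5B4D1B


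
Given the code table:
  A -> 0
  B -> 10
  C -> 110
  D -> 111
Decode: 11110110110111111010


Decoding:
111 -> D
10 -> B
110 -> C
110 -> C
111 -> D
111 -> D
0 -> A
10 -> B


Result: DBCCDDAB


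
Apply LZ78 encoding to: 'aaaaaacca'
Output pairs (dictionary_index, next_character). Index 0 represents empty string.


LZ78 encoding steps:
Dictionary: {0: ''}
Step 1: w='' (idx 0), next='a' -> output (0, 'a'), add 'a' as idx 1
Step 2: w='a' (idx 1), next='a' -> output (1, 'a'), add 'aa' as idx 2
Step 3: w='aa' (idx 2), next='a' -> output (2, 'a'), add 'aaa' as idx 3
Step 4: w='' (idx 0), next='c' -> output (0, 'c'), add 'c' as idx 4
Step 5: w='c' (idx 4), next='a' -> output (4, 'a'), add 'ca' as idx 5


Encoded: [(0, 'a'), (1, 'a'), (2, 'a'), (0, 'c'), (4, 'a')]


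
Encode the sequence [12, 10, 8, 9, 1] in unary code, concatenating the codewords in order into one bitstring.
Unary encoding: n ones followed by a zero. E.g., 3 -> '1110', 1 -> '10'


Encode each number as n ones followed by a terminating 0:
  12 -> 1111111111110 (13 bits)
  10 -> 11111111110 (11 bits)
  8 -> 111111110 (9 bits)
  9 -> 1111111110 (10 bits)
  1 -> 10 (2 bits)
Total length = 13 + 11 + 9 + 10 + 2 = 45 bits.

Unary([12, 10, 8, 9, 1]) = 111111111111011111111110111111110111111111010 (45 bits)


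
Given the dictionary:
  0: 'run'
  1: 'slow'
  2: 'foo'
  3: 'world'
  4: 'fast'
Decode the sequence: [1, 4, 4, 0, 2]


Look up each index in the dictionary:
  1 -> 'slow'
  4 -> 'fast'
  4 -> 'fast'
  0 -> 'run'
  2 -> 'foo'

Decoded: "slow fast fast run foo"


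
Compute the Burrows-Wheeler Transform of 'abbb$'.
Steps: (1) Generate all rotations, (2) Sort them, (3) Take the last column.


Rotations (sorted):
  0: $abbb -> last char: b
  1: abbb$ -> last char: $
  2: b$abb -> last char: b
  3: bb$ab -> last char: b
  4: bbb$a -> last char: a


BWT = b$bba


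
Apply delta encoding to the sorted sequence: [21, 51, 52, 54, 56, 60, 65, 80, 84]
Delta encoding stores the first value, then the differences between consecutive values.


First value: 21
Deltas:
  51 - 21 = 30
  52 - 51 = 1
  54 - 52 = 2
  56 - 54 = 2
  60 - 56 = 4
  65 - 60 = 5
  80 - 65 = 15
  84 - 80 = 4


Delta encoded: [21, 30, 1, 2, 2, 4, 5, 15, 4]


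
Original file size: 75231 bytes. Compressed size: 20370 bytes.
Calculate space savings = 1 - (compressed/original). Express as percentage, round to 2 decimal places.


ratio = compressed/original = 20370/75231 = 0.270766
savings = 1 - ratio = 1 - 0.270766 = 0.729234
as a percentage: 0.729234 * 100 = 72.92%

Space savings = 1 - 20370/75231 = 72.92%


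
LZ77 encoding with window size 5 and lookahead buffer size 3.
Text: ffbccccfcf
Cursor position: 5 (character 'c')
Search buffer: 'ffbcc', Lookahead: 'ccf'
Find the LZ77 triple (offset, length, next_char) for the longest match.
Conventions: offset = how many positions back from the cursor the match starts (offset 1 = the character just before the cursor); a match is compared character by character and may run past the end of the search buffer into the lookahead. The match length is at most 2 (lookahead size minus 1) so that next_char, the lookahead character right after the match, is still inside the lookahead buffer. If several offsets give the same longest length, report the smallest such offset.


Try each offset into the search buffer:
  offset=1 (pos 4, char 'c'): match length 2
  offset=2 (pos 3, char 'c'): match length 2
  offset=3 (pos 2, char 'b'): match length 0
  offset=4 (pos 1, char 'f'): match length 0
  offset=5 (pos 0, char 'f'): match length 0
Longest match has length 2, found at offsets 1, 2; take the smallest, offset 1.
next_char = character at position 5 + 2 = 7 -> 'f'

Best match: offset=1, length=2 (matching 'cc' starting at position 4)
LZ77 triple: (1, 2, 'f')


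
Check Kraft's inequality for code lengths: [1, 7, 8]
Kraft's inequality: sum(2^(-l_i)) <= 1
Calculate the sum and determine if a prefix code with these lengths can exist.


Sum = 2^(-1) + 2^(-7) + 2^(-8)
    = 0.5 + 0.0078125 + 0.00390625
    = 131/256 = 0.51171875
Since 0.51171875 <= 1, Kraft's inequality IS satisfied.
A prefix code with these lengths CAN exist.

Kraft sum = 0.51171875. Satisfied.


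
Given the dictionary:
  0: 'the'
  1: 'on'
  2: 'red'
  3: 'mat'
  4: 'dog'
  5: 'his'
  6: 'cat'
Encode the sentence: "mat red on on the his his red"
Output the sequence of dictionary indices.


Look up each word in the dictionary:
  'mat' -> 3
  'red' -> 2
  'on' -> 1
  'on' -> 1
  'the' -> 0
  'his' -> 5
  'his' -> 5
  'red' -> 2

Encoded: [3, 2, 1, 1, 0, 5, 5, 2]


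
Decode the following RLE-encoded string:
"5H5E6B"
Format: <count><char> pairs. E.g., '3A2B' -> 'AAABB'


Expanding each <count><char> pair:
  5H -> 'HHHHH'
  5E -> 'EEEEE'
  6B -> 'BBBBBB'

Decoded = HHHHHEEEEEBBBBBB


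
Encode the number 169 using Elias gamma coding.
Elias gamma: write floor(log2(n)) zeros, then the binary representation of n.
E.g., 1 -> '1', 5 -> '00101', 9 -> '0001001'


num_bits = floor(log2(169)) + 1 = 8
leading_zeros = num_bits - 1 = 7
binary(169) = 10101001

Elias gamma(169) = '0000000' + '10101001' = 000000010101001 (15 bits)


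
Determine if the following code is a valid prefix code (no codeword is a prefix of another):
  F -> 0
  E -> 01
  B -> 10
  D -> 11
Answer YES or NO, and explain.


Checking each pair (does one codeword prefix another?):
  F='0' vs E='01': prefix -- VIOLATION

NO -- this is NOT a valid prefix code. F (0) is a prefix of E (01).


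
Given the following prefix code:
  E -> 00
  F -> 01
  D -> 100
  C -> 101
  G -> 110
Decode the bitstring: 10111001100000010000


Decoding step by step:
Bits 101 -> C
Bits 110 -> G
Bits 01 -> F
Bits 100 -> D
Bits 00 -> E
Bits 00 -> E
Bits 100 -> D
Bits 00 -> E


Decoded message: CGFDEEDE


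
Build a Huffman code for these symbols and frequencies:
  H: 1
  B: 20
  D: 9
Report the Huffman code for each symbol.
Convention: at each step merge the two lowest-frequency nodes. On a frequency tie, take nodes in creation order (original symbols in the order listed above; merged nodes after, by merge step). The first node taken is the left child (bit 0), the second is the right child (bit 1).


Huffman tree construction:
Step 1: Merge H(1) + D(9) = 10
Step 2: Merge (H+D)(10) + B(20) = 30
Read each symbol's code off the tree from the root (left child = 0, right child = 1).

Codes:
  H: 00 (length 2)
  B: 1 (length 1)
  D: 01 (length 2)
Average code length: 40/30 = 1.3333 bits/symbol


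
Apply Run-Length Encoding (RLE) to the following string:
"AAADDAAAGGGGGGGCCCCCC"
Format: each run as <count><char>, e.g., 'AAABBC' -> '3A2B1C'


Scanning runs left to right:
  i=0: run of 'A' x 3 -> '3A'
  i=3: run of 'D' x 2 -> '2D'
  i=5: run of 'A' x 3 -> '3A'
  i=8: run of 'G' x 7 -> '7G'
  i=15: run of 'C' x 6 -> '6C'

RLE = 3A2D3A7G6C


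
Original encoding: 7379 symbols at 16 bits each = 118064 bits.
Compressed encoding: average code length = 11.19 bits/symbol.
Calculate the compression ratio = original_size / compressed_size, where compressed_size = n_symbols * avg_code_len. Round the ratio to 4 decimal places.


original_size = n_symbols * orig_bits = 7379 * 16 = 118064 bits
compressed_size = n_symbols * avg_code_len = 7379 * 11.19 = 82571.01 bits
ratio = original_size / compressed_size = 118064 / 82571.01 = 1.4298

Compression ratio = 1.4298


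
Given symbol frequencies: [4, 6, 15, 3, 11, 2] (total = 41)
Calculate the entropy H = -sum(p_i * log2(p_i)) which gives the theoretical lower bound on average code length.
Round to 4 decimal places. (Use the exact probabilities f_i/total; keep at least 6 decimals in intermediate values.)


Per-symbol terms -p_i * log2(p_i) with p_i = f_i/41:
  p = 4/41 = 0.097561: log2(p) = -3.357552, -p*log2(p) = 0.327566
  p = 6/41 = 0.146341: log2(p) = -2.772590, -p*log2(p) = 0.405745
  p = 15/41 = 0.365854: log2(p) = -1.450661, -p*log2(p) = 0.530730
  p = 3/41 = 0.073171: log2(p) = -3.772590, -p*log2(p) = 0.276043
  p = 11/41 = 0.268293: log2(p) = -1.898120, -p*log2(p) = 0.509252
  p = 2/41 = 0.048780: log2(p) = -4.357552, -p*log2(p) = 0.212564
H = 0.327566 + 0.405745 + 0.530730 + 0.276043 + 0.509252 + 0.212564 = 2.261900

H = 2.2619 bits/symbol


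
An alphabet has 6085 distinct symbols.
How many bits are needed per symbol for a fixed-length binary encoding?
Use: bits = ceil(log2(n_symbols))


log2(6085) = 12.571
Bracket: 2^12 = 4096 < 6085 <= 2^13 = 8192
So ceil(log2(6085)) = 13

bits = ceil(log2(6085)) = ceil(12.571) = 13 bits


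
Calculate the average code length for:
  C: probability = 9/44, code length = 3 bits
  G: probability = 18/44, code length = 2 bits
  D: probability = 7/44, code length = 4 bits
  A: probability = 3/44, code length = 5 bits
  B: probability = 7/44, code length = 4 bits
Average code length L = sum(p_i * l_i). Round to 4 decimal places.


Weighted contributions p_i * l_i:
  C: (9/44) * 3 = 27/44
  G: (18/44) * 2 = 36/44
  D: (7/44) * 4 = 28/44
  A: (3/44) * 5 = 15/44
  B: (7/44) * 4 = 28/44
Sum = (27 + 36 + 28 + 15 + 28)/44 = 134/44

L = 134/44 = 3.0455 bits/symbol


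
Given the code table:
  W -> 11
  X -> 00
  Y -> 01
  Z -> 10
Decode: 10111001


Decoding:
10 -> Z
11 -> W
10 -> Z
01 -> Y


Result: ZWZY


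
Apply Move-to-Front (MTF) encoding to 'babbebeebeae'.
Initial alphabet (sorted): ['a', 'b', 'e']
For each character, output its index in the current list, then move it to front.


MTF encoding:
'b': index 1 in ['a', 'b', 'e'] -> ['b', 'a', 'e']
'a': index 1 in ['b', 'a', 'e'] -> ['a', 'b', 'e']
'b': index 1 in ['a', 'b', 'e'] -> ['b', 'a', 'e']
'b': index 0 in ['b', 'a', 'e'] -> ['b', 'a', 'e']
'e': index 2 in ['b', 'a', 'e'] -> ['e', 'b', 'a']
'b': index 1 in ['e', 'b', 'a'] -> ['b', 'e', 'a']
'e': index 1 in ['b', 'e', 'a'] -> ['e', 'b', 'a']
'e': index 0 in ['e', 'b', 'a'] -> ['e', 'b', 'a']
'b': index 1 in ['e', 'b', 'a'] -> ['b', 'e', 'a']
'e': index 1 in ['b', 'e', 'a'] -> ['e', 'b', 'a']
'a': index 2 in ['e', 'b', 'a'] -> ['a', 'e', 'b']
'e': index 1 in ['a', 'e', 'b'] -> ['e', 'a', 'b']


Output: [1, 1, 1, 0, 2, 1, 1, 0, 1, 1, 2, 1]


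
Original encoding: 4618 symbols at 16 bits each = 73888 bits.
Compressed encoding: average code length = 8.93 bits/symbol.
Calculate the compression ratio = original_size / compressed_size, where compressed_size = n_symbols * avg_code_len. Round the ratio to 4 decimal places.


original_size = n_symbols * orig_bits = 4618 * 16 = 73888 bits
compressed_size = n_symbols * avg_code_len = 4618 * 8.93 = 41238.74 bits
ratio = original_size / compressed_size = 73888 / 41238.74 = 1.7917

Compression ratio = 1.7917


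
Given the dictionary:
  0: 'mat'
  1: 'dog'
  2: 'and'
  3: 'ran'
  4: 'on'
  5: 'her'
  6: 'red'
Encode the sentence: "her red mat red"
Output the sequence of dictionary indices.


Look up each word in the dictionary:
  'her' -> 5
  'red' -> 6
  'mat' -> 0
  'red' -> 6

Encoded: [5, 6, 0, 6]


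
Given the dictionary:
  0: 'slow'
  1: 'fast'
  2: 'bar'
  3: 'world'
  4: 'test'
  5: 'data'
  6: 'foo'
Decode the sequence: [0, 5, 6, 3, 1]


Look up each index in the dictionary:
  0 -> 'slow'
  5 -> 'data'
  6 -> 'foo'
  3 -> 'world'
  1 -> 'fast'

Decoded: "slow data foo world fast"


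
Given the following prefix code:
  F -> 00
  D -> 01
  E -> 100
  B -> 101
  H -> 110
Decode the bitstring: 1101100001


Decoding step by step:
Bits 110 -> H
Bits 110 -> H
Bits 00 -> F
Bits 01 -> D


Decoded message: HHFD


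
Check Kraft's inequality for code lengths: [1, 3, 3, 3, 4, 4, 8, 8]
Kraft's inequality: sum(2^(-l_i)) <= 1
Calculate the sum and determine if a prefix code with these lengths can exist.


Sum = 2^(-1) + 2^(-3) + 2^(-3) + 2^(-3) + 2^(-4) + 2^(-4) + 2^(-8) + 2^(-8)
    = 0.5 + 0.125 + 0.125 + 0.125 + 0.0625 + 0.0625 + 0.00390625 + 0.00390625
    = 258/256 = 1.0078125
Since 1.0078125 > 1, Kraft's inequality is NOT satisfied.
A prefix code with these lengths CANNOT exist.

Kraft sum = 1.0078125. Not satisfied.


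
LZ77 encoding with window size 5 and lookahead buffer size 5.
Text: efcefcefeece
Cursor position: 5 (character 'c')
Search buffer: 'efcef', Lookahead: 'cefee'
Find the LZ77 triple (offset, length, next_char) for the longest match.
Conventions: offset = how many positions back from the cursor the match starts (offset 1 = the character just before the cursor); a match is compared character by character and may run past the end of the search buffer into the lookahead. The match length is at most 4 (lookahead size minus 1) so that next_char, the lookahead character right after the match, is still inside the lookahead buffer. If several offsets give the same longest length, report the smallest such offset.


Try each offset into the search buffer:
  offset=1 (pos 4, char 'f'): match length 0
  offset=2 (pos 3, char 'e'): match length 0
  offset=3 (pos 2, char 'c'): match length 3
  offset=4 (pos 1, char 'f'): match length 0
  offset=5 (pos 0, char 'e'): match length 0
Longest match has length 3 at offset 3.
next_char = character at position 5 + 3 = 8 -> 'e'

Best match: offset=3, length=3 (matching 'cef' starting at position 2)
LZ77 triple: (3, 3, 'e')


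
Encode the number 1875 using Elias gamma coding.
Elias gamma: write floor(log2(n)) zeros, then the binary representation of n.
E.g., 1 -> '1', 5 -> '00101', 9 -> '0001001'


num_bits = floor(log2(1875)) + 1 = 11
leading_zeros = num_bits - 1 = 10
binary(1875) = 11101010011

Elias gamma(1875) = '0000000000' + '11101010011' = 000000000011101010011 (21 bits)


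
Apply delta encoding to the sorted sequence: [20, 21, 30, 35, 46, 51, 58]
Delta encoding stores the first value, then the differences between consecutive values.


First value: 20
Deltas:
  21 - 20 = 1
  30 - 21 = 9
  35 - 30 = 5
  46 - 35 = 11
  51 - 46 = 5
  58 - 51 = 7


Delta encoded: [20, 1, 9, 5, 11, 5, 7]


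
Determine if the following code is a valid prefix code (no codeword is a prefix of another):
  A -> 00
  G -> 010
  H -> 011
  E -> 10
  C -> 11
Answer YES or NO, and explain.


Checking each pair (does one codeword prefix another?):
  A='00' vs G='010': no prefix
  A='00' vs H='011': no prefix
  A='00' vs E='10': no prefix
  A='00' vs C='11': no prefix
  G='010' vs A='00': no prefix
  G='010' vs H='011': no prefix
  G='010' vs E='10': no prefix
  G='010' vs C='11': no prefix
  H='011' vs A='00': no prefix
  H='011' vs G='010': no prefix
  H='011' vs E='10': no prefix
  H='011' vs C='11': no prefix
  E='10' vs A='00': no prefix
  E='10' vs G='010': no prefix
  E='10' vs H='011': no prefix
  E='10' vs C='11': no prefix
  C='11' vs A='00': no prefix
  C='11' vs G='010': no prefix
  C='11' vs H='011': no prefix
  C='11' vs E='10': no prefix
No violation found over all pairs.

YES -- this is a valid prefix code. No codeword is a prefix of any other codeword.


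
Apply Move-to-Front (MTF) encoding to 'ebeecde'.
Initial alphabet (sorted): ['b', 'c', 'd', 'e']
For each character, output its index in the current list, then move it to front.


MTF encoding:
'e': index 3 in ['b', 'c', 'd', 'e'] -> ['e', 'b', 'c', 'd']
'b': index 1 in ['e', 'b', 'c', 'd'] -> ['b', 'e', 'c', 'd']
'e': index 1 in ['b', 'e', 'c', 'd'] -> ['e', 'b', 'c', 'd']
'e': index 0 in ['e', 'b', 'c', 'd'] -> ['e', 'b', 'c', 'd']
'c': index 2 in ['e', 'b', 'c', 'd'] -> ['c', 'e', 'b', 'd']
'd': index 3 in ['c', 'e', 'b', 'd'] -> ['d', 'c', 'e', 'b']
'e': index 2 in ['d', 'c', 'e', 'b'] -> ['e', 'd', 'c', 'b']


Output: [3, 1, 1, 0, 2, 3, 2]


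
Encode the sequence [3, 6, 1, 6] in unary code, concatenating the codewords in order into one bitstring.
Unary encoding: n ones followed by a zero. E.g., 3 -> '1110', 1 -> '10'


Encode each number as n ones followed by a terminating 0:
  3 -> 1110 (4 bits)
  6 -> 1111110 (7 bits)
  1 -> 10 (2 bits)
  6 -> 1111110 (7 bits)
Total length = 4 + 7 + 2 + 7 = 20 bits.

Unary([3, 6, 1, 6]) = 11101111110101111110 (20 bits)


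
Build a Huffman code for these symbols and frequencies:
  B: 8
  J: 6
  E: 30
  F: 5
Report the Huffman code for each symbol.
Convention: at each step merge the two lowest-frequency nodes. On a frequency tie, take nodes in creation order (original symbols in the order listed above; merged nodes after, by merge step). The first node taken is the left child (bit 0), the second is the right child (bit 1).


Huffman tree construction:
Step 1: Merge F(5) + J(6) = 11
Step 2: Merge B(8) + (F+J)(11) = 19
Step 3: Merge (B+(F+J))(19) + E(30) = 49
Read each symbol's code off the tree from the root (left child = 0, right child = 1).

Codes:
  B: 00 (length 2)
  J: 011 (length 3)
  E: 1 (length 1)
  F: 010 (length 3)
Average code length: 79/49 = 1.6122 bits/symbol


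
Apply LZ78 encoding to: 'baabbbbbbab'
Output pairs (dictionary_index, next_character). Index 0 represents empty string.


LZ78 encoding steps:
Dictionary: {0: ''}
Step 1: w='' (idx 0), next='b' -> output (0, 'b'), add 'b' as idx 1
Step 2: w='' (idx 0), next='a' -> output (0, 'a'), add 'a' as idx 2
Step 3: w='a' (idx 2), next='b' -> output (2, 'b'), add 'ab' as idx 3
Step 4: w='b' (idx 1), next='b' -> output (1, 'b'), add 'bb' as idx 4
Step 5: w='bb' (idx 4), next='b' -> output (4, 'b'), add 'bbb' as idx 5
Step 6: w='ab' (idx 3), end of input -> output (3, '')


Encoded: [(0, 'b'), (0, 'a'), (2, 'b'), (1, 'b'), (4, 'b'), (3, '')]


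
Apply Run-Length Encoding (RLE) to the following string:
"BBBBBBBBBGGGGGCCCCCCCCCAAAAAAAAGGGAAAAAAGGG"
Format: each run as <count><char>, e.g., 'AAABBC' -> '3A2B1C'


Scanning runs left to right:
  i=0: run of 'B' x 9 -> '9B'
  i=9: run of 'G' x 5 -> '5G'
  i=14: run of 'C' x 9 -> '9C'
  i=23: run of 'A' x 8 -> '8A'
  i=31: run of 'G' x 3 -> '3G'
  i=34: run of 'A' x 6 -> '6A'
  i=40: run of 'G' x 3 -> '3G'

RLE = 9B5G9C8A3G6A3G


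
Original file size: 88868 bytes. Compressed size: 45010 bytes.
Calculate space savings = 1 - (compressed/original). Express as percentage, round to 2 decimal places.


ratio = compressed/original = 45010/88868 = 0.506482
savings = 1 - ratio = 1 - 0.506482 = 0.493518
as a percentage: 0.493518 * 100 = 49.35%

Space savings = 1 - 45010/88868 = 49.35%


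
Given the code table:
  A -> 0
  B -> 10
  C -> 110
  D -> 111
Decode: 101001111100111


Decoding:
10 -> B
10 -> B
0 -> A
111 -> D
110 -> C
0 -> A
111 -> D


Result: BBADCAD


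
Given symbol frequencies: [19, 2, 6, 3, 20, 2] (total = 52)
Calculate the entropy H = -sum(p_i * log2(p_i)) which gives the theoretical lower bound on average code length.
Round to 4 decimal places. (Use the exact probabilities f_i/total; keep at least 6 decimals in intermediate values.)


Per-symbol terms -p_i * log2(p_i) with p_i = f_i/52:
  p = 19/52 = 0.365385: log2(p) = -1.452512, -p*log2(p) = 0.530726
  p = 2/52 = 0.038462: log2(p) = -4.700440, -p*log2(p) = 0.180786
  p = 6/52 = 0.115385: log2(p) = -3.115477, -p*log2(p) = 0.359478
  p = 3/52 = 0.057692: log2(p) = -4.115477, -p*log2(p) = 0.237431
  p = 20/52 = 0.384615: log2(p) = -1.378512, -p*log2(p) = 0.530197
  p = 2/52 = 0.038462: log2(p) = -4.700440, -p*log2(p) = 0.180786
H = 0.530726 + 0.180786 + 0.359478 + 0.237431 + 0.530197 + 0.180786 = 2.019404

H = 2.0194 bits/symbol


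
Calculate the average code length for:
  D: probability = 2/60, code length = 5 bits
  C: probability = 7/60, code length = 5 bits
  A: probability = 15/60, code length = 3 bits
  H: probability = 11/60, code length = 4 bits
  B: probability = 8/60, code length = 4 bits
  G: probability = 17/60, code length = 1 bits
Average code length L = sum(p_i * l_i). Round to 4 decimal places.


Weighted contributions p_i * l_i:
  D: (2/60) * 5 = 10/60
  C: (7/60) * 5 = 35/60
  A: (15/60) * 3 = 45/60
  H: (11/60) * 4 = 44/60
  B: (8/60) * 4 = 32/60
  G: (17/60) * 1 = 17/60
Sum = (10 + 35 + 45 + 44 + 32 + 17)/60 = 183/60

L = 183/60 = 3.0500 bits/symbol


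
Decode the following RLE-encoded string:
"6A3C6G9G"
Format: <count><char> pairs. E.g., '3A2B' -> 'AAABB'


Expanding each <count><char> pair:
  6A -> 'AAAAAA'
  3C -> 'CCC'
  6G -> 'GGGGGG'
  9G -> 'GGGGGGGGG'

Decoded = AAAAAACCCGGGGGGGGGGGGGGG


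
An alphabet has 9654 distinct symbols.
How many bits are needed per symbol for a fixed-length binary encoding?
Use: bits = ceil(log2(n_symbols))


log2(9654) = 13.2369
Bracket: 2^13 = 8192 < 9654 <= 2^14 = 16384
So ceil(log2(9654)) = 14

bits = ceil(log2(9654)) = ceil(13.2369) = 14 bits


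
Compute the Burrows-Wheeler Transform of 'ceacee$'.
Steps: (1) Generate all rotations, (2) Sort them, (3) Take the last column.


Rotations (sorted):
  0: $ceacee -> last char: e
  1: acee$ce -> last char: e
  2: ceacee$ -> last char: $
  3: cee$cea -> last char: a
  4: e$ceace -> last char: e
  5: eacee$c -> last char: c
  6: ee$ceac -> last char: c


BWT = ee$aecc
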